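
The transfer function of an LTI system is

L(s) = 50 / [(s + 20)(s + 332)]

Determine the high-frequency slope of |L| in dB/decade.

Each pole contributes −20 dB/decade at high frequency; each zero contributes +20 dB/decade.
Net: 0 zero(s) − 2 pole(s) → -40 dB/decade.

-40 dB/decade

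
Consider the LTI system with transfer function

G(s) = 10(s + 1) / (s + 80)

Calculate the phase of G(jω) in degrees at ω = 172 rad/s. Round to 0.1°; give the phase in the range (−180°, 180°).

At s = jω = j172:
zero (s+1): 1 + j172 → |·| = √(1²+172²) = √29585 ≈ 172, ∠ = arctan(172/1) ≈ 89.67°
pole (s+80): 80 + j172 → |·| = √(80²+172²) = √35984 ≈ 189.69, ∠ = arctan(172/80) ≈ 65.06°
∠G = 89.67° − 65.06° = 24.61°

24.6°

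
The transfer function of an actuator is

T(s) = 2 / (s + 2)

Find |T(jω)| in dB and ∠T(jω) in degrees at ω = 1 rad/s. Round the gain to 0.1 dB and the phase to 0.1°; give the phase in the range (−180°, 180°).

-1.0 dB, -26.6°

At s = jω = j1:
pole (s+2): 2 + j1 → |·| = √(2²+1²) = √5 ≈ 2.2361, ∠ = arctan(1/2) ≈ 26.57°
|T| = 2 / 2.2361 ≈ 0.89441
Gain = 20 log₁₀(0.89441) ≈ -0.97 dB
∠T = 0.00° − 26.57° = -26.57°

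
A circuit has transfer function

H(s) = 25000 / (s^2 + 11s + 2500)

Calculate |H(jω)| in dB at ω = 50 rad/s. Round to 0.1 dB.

33.2 dB

At s = jω = j50:
quadratic: (j50)² + 11·j50 + 2500 = 0 + j550 → |·| ≈ 550, ∠ ≈ 90.00°
|H| = 25000 / 550 ≈ 45.455
Gain = 20 log₁₀(45.455) ≈ 33.15 dB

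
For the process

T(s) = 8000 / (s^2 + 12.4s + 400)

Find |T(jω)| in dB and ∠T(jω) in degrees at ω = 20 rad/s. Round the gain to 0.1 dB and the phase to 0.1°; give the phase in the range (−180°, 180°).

At s = jω = j20:
quadratic: (j20)² + 12.4·j20 + 400 = 0 + j248 → |·| ≈ 248, ∠ ≈ 90.00°
|T| = 8000 / 248 ≈ 32.258
Gain = 20 log₁₀(32.258) ≈ 30.17 dB
∠T = 0.00° − 90.00° = -90.00°

30.2 dB, -90.0°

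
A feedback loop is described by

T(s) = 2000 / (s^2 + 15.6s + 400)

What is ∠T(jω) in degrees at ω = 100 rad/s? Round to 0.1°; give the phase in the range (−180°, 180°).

-170.8°

At s = jω = j100:
quadratic: (j100)² + 15.6·j100 + 400 = -9600 + j1560 → |·| ≈ 9725.9, ∠ ≈ 170.77°
∠T = 0.00° − 170.77° = -170.77°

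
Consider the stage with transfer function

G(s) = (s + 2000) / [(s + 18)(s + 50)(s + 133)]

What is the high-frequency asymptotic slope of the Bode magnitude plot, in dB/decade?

Each pole contributes −20 dB/decade at high frequency; each zero contributes +20 dB/decade.
Net: 1 zero(s) − 3 pole(s) → -40 dB/decade.

-40 dB/decade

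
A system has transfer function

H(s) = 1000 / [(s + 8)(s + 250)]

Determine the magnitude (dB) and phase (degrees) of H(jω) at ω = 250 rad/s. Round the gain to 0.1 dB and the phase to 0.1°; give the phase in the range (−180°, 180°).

-38.9 dB, -133.2°

At s = jω = j250:
pole (s+8): 8 + j250 → |·| = √(8²+250²) = √62564 ≈ 250.13, ∠ = arctan(250/8) ≈ 88.17°
pole (s+250): 250 + j250 → |·| = √(250²+250²) = √125000 ≈ 353.55, ∠ = arctan(250/250) ≈ 45.00°
|H| = 1000 / 88433 ≈ 0.011308
Gain = 20 log₁₀(0.011308) ≈ -38.93 dB
∠H = 0.00° − 133.17° = -133.17°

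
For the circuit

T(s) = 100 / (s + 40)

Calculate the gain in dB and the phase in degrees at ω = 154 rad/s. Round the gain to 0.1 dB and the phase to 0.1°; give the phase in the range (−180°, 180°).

Substitute s = j154:
Numerator: 100 = 100 + j0
Denominator: (j154) + 40 = 40 + j154
|N| = √(100² + 0²) ≈ 100, ∠N ≈ 0.00°
|D| = √(40² + 154²) ≈ 159.11, ∠D ≈ 75.44°
|T| = 100 / 159.11 ≈ 0.6285
Gain = 20 log₁₀(0.6285) ≈ -4.03 dB
∠T = 0.00° − 75.44° = -75.44°

-4.0 dB, -75.4°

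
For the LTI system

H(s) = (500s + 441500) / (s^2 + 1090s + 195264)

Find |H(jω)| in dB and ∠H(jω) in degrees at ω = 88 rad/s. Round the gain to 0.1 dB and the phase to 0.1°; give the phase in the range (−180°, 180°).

Substitute s = j88:
Numerator: 500(j88) + 441500 = 441500 + j44000
Denominator: (j88)^2 + 1090(j88) + 195264 = 187520 + j95920
|N| = √(441500² + 44000²) ≈ 4.4369e+05, ∠N ≈ 5.69°
|D| = √(187520² + 95920²) ≈ 2.1063e+05, ∠D ≈ 27.09°
|H| = 4.4369e+05 / 2.1063e+05 ≈ 2.1065
Gain = 20 log₁₀(2.1065) ≈ 6.47 dB
∠H = 5.69° − 27.09° = -21.40°

6.5 dB, -21.4°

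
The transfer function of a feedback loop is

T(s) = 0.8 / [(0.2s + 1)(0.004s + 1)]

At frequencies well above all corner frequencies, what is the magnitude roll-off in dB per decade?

-40 dB/decade

Each pole contributes −20 dB/decade at high frequency; each zero contributes +20 dB/decade.
Net: 0 zero(s) − 2 pole(s) → -40 dB/decade.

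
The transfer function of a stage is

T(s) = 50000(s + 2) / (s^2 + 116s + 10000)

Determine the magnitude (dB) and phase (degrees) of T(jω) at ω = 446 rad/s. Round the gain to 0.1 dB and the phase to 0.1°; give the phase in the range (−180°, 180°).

41.1 dB, -74.9°

At s = jω = j446:
zero (s+2): 2 + j446 → |·| = √(2²+446²) = √198920 ≈ 446, ∠ = arctan(446/2) ≈ 89.74°
quadratic: (j446)² + 116·j446 + 10000 = -188916 + j51736 → |·| ≈ 1.9587e+05, ∠ ≈ 164.68°
|T| = 50000 · 446 / 1.9587e+05 ≈ 113.85
Gain = 20 log₁₀(113.85) ≈ 41.13 dB
∠T = 89.74° − 164.68° = -74.94°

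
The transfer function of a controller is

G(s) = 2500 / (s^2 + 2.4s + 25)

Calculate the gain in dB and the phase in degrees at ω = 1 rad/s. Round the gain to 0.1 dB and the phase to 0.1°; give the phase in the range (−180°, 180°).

At s = jω = j1:
quadratic: (j1)² + 2.4·j1 + 25 = 24 + j2.4 → |·| ≈ 24.12, ∠ ≈ 5.71°
|G| = 2500 / 24.12 ≈ 103.65
Gain = 20 log₁₀(103.65) ≈ 40.31 dB
∠G = 0.00° − 5.71° = -5.71°

40.3 dB, -5.7°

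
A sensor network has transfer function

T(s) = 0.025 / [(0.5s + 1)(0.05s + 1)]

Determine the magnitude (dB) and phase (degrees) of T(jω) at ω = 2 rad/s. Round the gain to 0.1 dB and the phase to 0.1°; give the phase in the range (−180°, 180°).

-35.1 dB, -50.7°

At ω = 2 rad/s:
pole (1 + j2·0.5) = 1 + j1 → |·| ≈ 1.4142, ∠ ≈ 45.00°
pole (1 + j2·0.05) = 1 + j0.1 → |·| ≈ 1.005, ∠ ≈ 5.71°
|T| = 0.025 · 1 / (1.4142 · 1.005) ≈ 0.01759
Gain = 20 log₁₀(0.01759) ≈ -35.09 dB
∠T = (0°) − (45.00° + 5.71°) = -50.71°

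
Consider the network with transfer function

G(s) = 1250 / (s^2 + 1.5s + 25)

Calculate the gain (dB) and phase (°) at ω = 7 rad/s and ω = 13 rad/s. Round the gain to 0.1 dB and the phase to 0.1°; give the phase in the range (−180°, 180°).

At s = jω = j7:
quadratic: (j7)² + 1.5·j7 + 25 = -24 + j10.5 → |·| ≈ 26.196, ∠ ≈ 156.37°
|G| = 1250 / 26.196 ≈ 47.717
Gain = 20 log₁₀(47.717) ≈ 33.57 dB
∠G = 0.00° − 156.37° = -156.37°

At s = jω = j13:
quadratic: (j13)² + 1.5·j13 + 25 = -144 + j19.5 → |·| ≈ 145.31, ∠ ≈ 172.29°
|G| = 1250 / 145.31 ≈ 8.6023
Gain = 20 log₁₀(8.6023) ≈ 18.69 dB
∠G = 0.00° − 172.29° = -172.29°

ω = 7: 33.6 dB, -156.4°; ω = 13: 18.7 dB, -172.3°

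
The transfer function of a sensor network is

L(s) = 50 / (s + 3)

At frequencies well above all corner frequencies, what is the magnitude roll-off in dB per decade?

Each pole contributes −20 dB/decade at high frequency; each zero contributes +20 dB/decade.
Net: 0 zero(s) − 1 pole(s) → -20 dB/decade.

-20 dB/decade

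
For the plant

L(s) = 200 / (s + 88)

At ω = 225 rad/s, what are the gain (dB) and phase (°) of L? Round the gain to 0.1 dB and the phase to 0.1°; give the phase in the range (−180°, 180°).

Substitute s = j225:
Numerator: 200 = 200 + j0
Denominator: (j225) + 88 = 88 + j225
|N| = √(200² + 0²) ≈ 200, ∠N ≈ 0.00°
|D| = √(88² + 225²) ≈ 241.6, ∠D ≈ 68.64°
|L| = 200 / 241.6 ≈ 0.82781
Gain = 20 log₁₀(0.82781) ≈ -1.64 dB
∠L = 0.00° − 68.64° = -68.64°

-1.6 dB, -68.6°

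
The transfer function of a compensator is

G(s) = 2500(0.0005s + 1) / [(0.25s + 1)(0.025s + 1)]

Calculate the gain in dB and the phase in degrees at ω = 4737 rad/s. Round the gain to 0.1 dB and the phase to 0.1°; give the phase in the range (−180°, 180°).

At ω = 4737 rad/s:
zero (1 + j4737·0.0005) = 1 + j2.3685 → |·| ≈ 2.571, ∠ ≈ 67.11°
pole (1 + j4737·0.25) = 1 + j1184.25 → |·| ≈ 1184.3, ∠ ≈ 89.95°
pole (1 + j4737·0.025) = 1 + j118.425 → |·| ≈ 118.43, ∠ ≈ 89.52°
|G| = 2500 · 2.571 / (1184.3 · 118.43) ≈ 0.045827
Gain = 20 log₁₀(0.045827) ≈ -26.78 dB
∠G = (67.11°) − (89.95° + 89.52°) = -112.36°

-26.8 dB, -112.4°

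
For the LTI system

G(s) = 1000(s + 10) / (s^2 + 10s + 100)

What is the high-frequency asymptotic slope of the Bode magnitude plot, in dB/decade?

Each pole contributes −20 dB/decade at high frequency; each zero contributes +20 dB/decade.
Net: 1 zero(s) − 2 pole(s) → -20 dB/decade.

-20 dB/decade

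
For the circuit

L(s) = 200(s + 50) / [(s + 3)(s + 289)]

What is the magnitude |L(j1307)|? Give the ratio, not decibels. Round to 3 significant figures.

At s = jω = j1307:
zero (s+50): 50 + j1307 → |·| = √(50²+1307²) = √1710749 ≈ 1308, ∠ = arctan(1307/50) ≈ 87.81°
pole (s+3): 3 + j1307 → |·| = √(3²+1307²) = √1708258 ≈ 1307, ∠ = arctan(1307/3) ≈ 89.87°
pole (s+289): 289 + j1307 → |·| = √(289²+1307²) = √1791770 ≈ 1338.6, ∠ = arctan(1307/289) ≈ 77.53°
|L| = 200 · 1308 / 1.7496e+06 ≈ 0.14952

0.150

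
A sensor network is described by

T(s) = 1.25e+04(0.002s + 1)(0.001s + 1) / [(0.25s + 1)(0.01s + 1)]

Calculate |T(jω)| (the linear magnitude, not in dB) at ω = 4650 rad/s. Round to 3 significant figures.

10.3

At ω = 4650 rad/s:
zero (1 + j4650·0.002) = 1 + j9.3 → |·| ≈ 9.3536, ∠ ≈ 83.86°
zero (1 + j4650·0.001) = 1 + j4.65 → |·| ≈ 4.7563, ∠ ≈ 77.86°
pole (1 + j4650·0.25) = 1 + j1162.5 → |·| ≈ 1162.5, ∠ ≈ 89.95°
pole (1 + j4650·0.01) = 1 + j46.5 → |·| ≈ 46.511, ∠ ≈ 88.77°
|T| = 1.25e+04 · 9.3536 · 4.7563 / (1162.5 · 46.511) ≈ 10.285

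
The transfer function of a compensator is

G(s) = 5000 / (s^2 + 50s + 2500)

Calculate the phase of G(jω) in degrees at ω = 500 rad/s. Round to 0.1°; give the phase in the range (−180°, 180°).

At s = jω = j500:
quadratic: (j500)² + 50·j500 + 2500 = -247500 + j25000 → |·| ≈ 2.4876e+05, ∠ ≈ 174.23°
∠G = 0.00° − 174.23° = -174.23°

-174.2°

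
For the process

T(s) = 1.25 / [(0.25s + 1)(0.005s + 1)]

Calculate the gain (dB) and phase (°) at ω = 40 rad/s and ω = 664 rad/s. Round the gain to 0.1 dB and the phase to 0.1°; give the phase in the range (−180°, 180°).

At ω = 40 rad/s:
pole (1 + j40·0.25) = 1 + j10 → |·| ≈ 10.05, ∠ ≈ 84.29°
pole (1 + j40·0.005) = 1 + j0.2 → |·| ≈ 1.0198, ∠ ≈ 11.31°
|T| = 1.25 · 1 / (10.05 · 1.0198) ≈ 0.12196
Gain = 20 log₁₀(0.12196) ≈ -18.28 dB
∠T = (0°) − (84.29° + 11.31°) = -95.60°

At ω = 664 rad/s:
pole (1 + j664·0.25) = 1 + j166 → |·| ≈ 166, ∠ ≈ 89.65°
pole (1 + j664·0.005) = 1 + j3.32 → |·| ≈ 3.4673, ∠ ≈ 73.24°
|T| = 1.25 · 1 / (166 · 3.4673) ≈ 0.0021718
Gain = 20 log₁₀(0.0021718) ≈ -53.26 dB
∠T = (0°) − (89.65° + 73.24°) = -162.89°

ω = 40: -18.3 dB, -95.6°; ω = 664: -53.3 dB, -162.9°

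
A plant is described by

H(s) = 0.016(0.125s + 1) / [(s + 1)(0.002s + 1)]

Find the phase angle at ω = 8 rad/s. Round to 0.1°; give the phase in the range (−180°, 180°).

At ω = 8 rad/s:
zero (1 + j8·0.125) = 1 + j1 → |·| ≈ 1.4142, ∠ ≈ 45.00°
pole (1 + j8·1) = 1 + j8 → |·| ≈ 8.0623, ∠ ≈ 82.87°
pole (1 + j8·0.002) = 1 + j0.016 → |·| ≈ 1.0001, ∠ ≈ 0.92°
∠H = (45.00°) − (82.87° + 0.92°) = -38.79°

-38.8°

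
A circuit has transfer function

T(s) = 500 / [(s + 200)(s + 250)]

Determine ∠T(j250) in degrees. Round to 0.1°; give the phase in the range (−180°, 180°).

-96.3°

At s = jω = j250:
pole (s+200): 200 + j250 → |·| = √(200²+250²) = √102500 ≈ 320.16, ∠ = arctan(250/200) ≈ 51.34°
pole (s+250): 250 + j250 → |·| = √(250²+250²) = √125000 ≈ 353.55, ∠ = arctan(250/250) ≈ 45.00°
∠T = 0.00° − 96.34° = -96.34°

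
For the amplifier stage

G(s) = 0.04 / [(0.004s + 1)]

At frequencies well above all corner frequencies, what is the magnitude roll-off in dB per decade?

Each pole contributes −20 dB/decade at high frequency; each zero contributes +20 dB/decade.
Net: 0 zero(s) − 1 pole(s) → -20 dB/decade.

-20 dB/decade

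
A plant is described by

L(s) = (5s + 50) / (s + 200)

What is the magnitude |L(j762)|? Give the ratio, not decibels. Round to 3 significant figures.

4.84

Substitute s = j762:
Numerator: 5(j762) + 50 = 50 + j3810
Denominator: (j762) + 200 = 200 + j762
|N| = √(50² + 3810²) ≈ 3810.3, ∠N ≈ 89.25°
|D| = √(200² + 762²) ≈ 787.81, ∠D ≈ 75.29°
|L| = 3810.3 / 787.81 ≈ 4.8366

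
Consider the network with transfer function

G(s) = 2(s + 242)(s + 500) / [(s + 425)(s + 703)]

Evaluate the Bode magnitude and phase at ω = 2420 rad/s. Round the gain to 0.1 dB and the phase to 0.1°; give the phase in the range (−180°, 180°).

At s = jω = j2420:
zero (s+242): 242 + j2420 → |·| = √(242²+2420²) = √5914964 ≈ 2432.1, ∠ = arctan(2420/242) ≈ 84.29°
zero (s+500): 500 + j2420 → |·| = √(500²+2420²) = √6106400 ≈ 2471.1, ∠ = arctan(2420/500) ≈ 78.33°
pole (s+425): 425 + j2420 → |·| = √(425²+2420²) = √6037025 ≈ 2457, ∠ = arctan(2420/425) ≈ 80.04°
pole (s+703): 703 + j2420 → |·| = √(703²+2420²) = √6350609 ≈ 2520, ∠ = arctan(2420/703) ≈ 73.80°
|G| = 2 · 6.01e+06 / 6.1916e+06 ≈ 1.9413
Gain = 20 log₁₀(1.9413) ≈ 5.76 dB
∠G = 162.62° − 153.84° = 8.78°

5.8 dB, 8.8°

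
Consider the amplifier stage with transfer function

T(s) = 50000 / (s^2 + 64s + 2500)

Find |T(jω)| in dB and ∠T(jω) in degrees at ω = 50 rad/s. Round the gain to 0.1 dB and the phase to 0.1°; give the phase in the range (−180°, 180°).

23.9 dB, -90.0°

At s = jω = j50:
quadratic: (j50)² + 64·j50 + 2500 = 0 + j3200 → |·| ≈ 3200, ∠ ≈ 90.00°
|T| = 50000 / 3200 ≈ 15.625
Gain = 20 log₁₀(15.625) ≈ 23.88 dB
∠T = 0.00° − 90.00° = -90.00°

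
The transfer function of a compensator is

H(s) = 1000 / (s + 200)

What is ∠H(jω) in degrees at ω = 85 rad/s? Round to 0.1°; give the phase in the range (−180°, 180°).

At s = jω = j85:
pole (s+200): 200 + j85 → |·| = √(200²+85²) = √47225 ≈ 217.31, ∠ = arctan(85/200) ≈ 23.03°
∠H = 0.00° − 23.03° = -23.03°

-23.0°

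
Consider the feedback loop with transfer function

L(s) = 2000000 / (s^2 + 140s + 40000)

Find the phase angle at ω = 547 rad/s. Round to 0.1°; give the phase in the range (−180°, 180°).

-163.5°

At s = jω = j547:
quadratic: (j547)² + 140·j547 + 40000 = -259209 + j76580 → |·| ≈ 2.7028e+05, ∠ ≈ 163.54°
∠L = 0.00° − 163.54° = -163.54°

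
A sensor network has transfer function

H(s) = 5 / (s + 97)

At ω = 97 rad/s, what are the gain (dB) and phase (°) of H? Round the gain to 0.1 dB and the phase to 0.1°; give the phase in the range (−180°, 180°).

At s = jω = j97:
pole (s+97): 97 + j97 → |·| = √(97²+97²) = √18818 ≈ 137.18, ∠ = arctan(97/97) ≈ 45.00°
|H| = 5 / 137.18 ≈ 0.036448
Gain = 20 log₁₀(0.036448) ≈ -28.77 dB
∠H = 0.00° − 45.00° = -45.00°

-28.8 dB, -45.0°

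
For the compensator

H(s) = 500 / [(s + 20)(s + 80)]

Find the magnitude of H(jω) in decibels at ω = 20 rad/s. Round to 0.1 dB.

At s = jω = j20:
pole (s+20): 20 + j20 → |·| = √(20²+20²) = √800 ≈ 28.284, ∠ = arctan(20/20) ≈ 45.00°
pole (s+80): 80 + j20 → |·| = √(80²+20²) = √6800 ≈ 82.462, ∠ = arctan(20/80) ≈ 14.04°
|H| = 500 / 2332.4 ≈ 0.21437
Gain = 20 log₁₀(0.21437) ≈ -13.38 dB

-13.4 dB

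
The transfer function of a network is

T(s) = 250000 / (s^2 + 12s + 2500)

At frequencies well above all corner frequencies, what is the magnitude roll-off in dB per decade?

-40 dB/decade

Each pole contributes −20 dB/decade at high frequency; each zero contributes +20 dB/decade.
Net: 0 zero(s) − 2 pole(s) → -40 dB/decade.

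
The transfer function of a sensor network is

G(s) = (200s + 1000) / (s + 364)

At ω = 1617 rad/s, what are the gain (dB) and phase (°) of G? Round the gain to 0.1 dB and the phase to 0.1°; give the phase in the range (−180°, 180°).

45.8 dB, 12.5°

Substitute s = j1617:
Numerator: 200(j1617) + 1000 = 1000 + j323400
Denominator: (j1617) + 364 = 364 + j1617
|N| = √(1000² + 323400²) ≈ 3.234e+05, ∠N ≈ 89.82°
|D| = √(364² + 1617²) ≈ 1657.5, ∠D ≈ 77.31°
|G| = 3.234e+05 / 1657.5 ≈ 195.11
Gain = 20 log₁₀(195.11) ≈ 45.81 dB
∠G = 89.82° − 77.31° = 12.51°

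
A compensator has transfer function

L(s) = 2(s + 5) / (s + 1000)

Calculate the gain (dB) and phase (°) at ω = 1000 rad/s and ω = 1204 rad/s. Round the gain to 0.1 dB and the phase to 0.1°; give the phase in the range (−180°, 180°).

At s = jω = j1000:
zero (s+5): 5 + j1000 → |·| = √(5²+1000²) = √1000025 ≈ 1000, ∠ = arctan(1000/5) ≈ 89.71°
pole (s+1000): 1000 + j1000 → |·| = √(1000²+1000²) = √2000000 ≈ 1414.2, ∠ = arctan(1000/1000) ≈ 45.00°
|L| = 2 · 1000 / 1414.2 ≈ 1.4142
Gain = 20 log₁₀(1.4142) ≈ 3.01 dB
∠L = 89.71° − 45.00° = 44.71°

At s = jω = j1204:
zero (s+5): 5 + j1204 → |·| = √(5²+1204²) = √1449641 ≈ 1204, ∠ = arctan(1204/5) ≈ 89.76°
pole (s+1000): 1000 + j1204 → |·| = √(1000²+1204²) = √2449616 ≈ 1565.1, ∠ = arctan(1204/1000) ≈ 50.29°
|L| = 2 · 1204 / 1565.1 ≈ 1.5386
Gain = 20 log₁₀(1.5386) ≈ 3.74 dB
∠L = 89.76° − 50.29° = 39.47°

ω = 1000: 3.0 dB, 44.7°; ω = 1204: 3.7 dB, 39.5°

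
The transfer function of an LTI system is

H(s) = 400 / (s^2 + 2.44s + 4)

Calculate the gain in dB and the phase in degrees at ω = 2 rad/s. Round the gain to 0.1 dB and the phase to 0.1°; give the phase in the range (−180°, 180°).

At s = jω = j2:
quadratic: (j2)² + 2.44·j2 + 4 = 0 + j4.88 → |·| ≈ 4.88, ∠ ≈ 90.00°
|H| = 400 / 4.88 ≈ 81.967
Gain = 20 log₁₀(81.967) ≈ 38.27 dB
∠H = 0.00° − 90.00° = -90.00°

38.3 dB, -90.0°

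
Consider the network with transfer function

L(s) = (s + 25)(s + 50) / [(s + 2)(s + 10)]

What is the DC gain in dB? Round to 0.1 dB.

35.9 dB

L(0) = 1·25·50 / (2·10) = 62.5
20 log₁₀(62.5) ≈ 35.92 dB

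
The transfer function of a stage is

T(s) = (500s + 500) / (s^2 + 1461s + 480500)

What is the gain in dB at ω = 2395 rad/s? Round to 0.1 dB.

-14.4 dB

Substitute s = j2395:
Numerator: 500(j2395) + 500 = 500 + j1197500
Denominator: (j2395)^2 + 1461(j2395) + 480500 = -5255525 + j3499095
|N| = √(500² + 1197500²) ≈ 1.1975e+06, ∠N ≈ 89.98°
|D| = √(5255525² + 3499095²) ≈ 6.3138e+06, ∠D ≈ 146.34°
|T| = 1.1975e+06 / 6.3138e+06 ≈ 0.18966
Gain = 20 log₁₀(0.18966) ≈ -14.44 dB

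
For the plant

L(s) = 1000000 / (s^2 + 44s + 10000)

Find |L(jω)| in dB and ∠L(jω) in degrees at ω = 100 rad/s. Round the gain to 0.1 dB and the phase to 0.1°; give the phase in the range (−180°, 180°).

At s = jω = j100:
quadratic: (j100)² + 44·j100 + 10000 = 0 + j4400 → |·| ≈ 4400, ∠ ≈ 90.00°
|L| = 1000000 / 4400 ≈ 227.27
Gain = 20 log₁₀(227.27) ≈ 47.13 dB
∠L = 0.00° − 90.00° = -90.00°

47.1 dB, -90.0°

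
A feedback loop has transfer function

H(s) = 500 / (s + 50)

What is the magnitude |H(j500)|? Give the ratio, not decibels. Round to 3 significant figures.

At s = jω = j500:
pole (s+50): 50 + j500 → |·| = √(50²+500²) = √252500 ≈ 502.49, ∠ = arctan(500/50) ≈ 84.29°
|H| = 500 / 502.49 ≈ 0.99504

0.995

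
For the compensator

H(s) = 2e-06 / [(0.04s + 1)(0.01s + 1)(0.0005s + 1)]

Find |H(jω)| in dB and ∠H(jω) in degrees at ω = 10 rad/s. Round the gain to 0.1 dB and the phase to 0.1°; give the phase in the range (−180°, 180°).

-114.7 dB, -27.8°

At ω = 10 rad/s:
pole (1 + j10·0.04) = 1 + j0.4 → |·| ≈ 1.077, ∠ ≈ 21.80°
pole (1 + j10·0.01) = 1 + j0.1 → |·| ≈ 1.005, ∠ ≈ 5.71°
pole (1 + j10·0.0005) = 1 + j0.005 → |·| ≈ 1, ∠ ≈ 0.29°
|H| = 2e-06 · 1 / (1.077 · 1.005 · 1) ≈ 1.8478e-06
Gain = 20 log₁₀(1.8478e-06) ≈ -114.67 dB
∠H = (0°) − (21.80° + 5.71° + 0.29°) = -27.80°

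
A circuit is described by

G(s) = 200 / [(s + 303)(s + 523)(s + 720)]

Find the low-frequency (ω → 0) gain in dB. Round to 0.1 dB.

G(0) = 200 / (303·523·720) ≈ 1.7529e-06
20 log₁₀(1.7529e-06) ≈ -115.12 dB

-115.1 dB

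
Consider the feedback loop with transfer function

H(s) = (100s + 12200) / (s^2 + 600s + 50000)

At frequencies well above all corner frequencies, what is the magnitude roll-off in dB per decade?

-20 dB/decade

Each pole contributes −20 dB/decade at high frequency; each zero contributes +20 dB/decade.
Net: 1 zero(s) − 2 pole(s) → -20 dB/decade.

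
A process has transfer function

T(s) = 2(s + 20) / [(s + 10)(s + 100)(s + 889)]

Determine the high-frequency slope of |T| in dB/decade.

-40 dB/decade

Each pole contributes −20 dB/decade at high frequency; each zero contributes +20 dB/decade.
Net: 1 zero(s) − 3 pole(s) → -40 dB/decade.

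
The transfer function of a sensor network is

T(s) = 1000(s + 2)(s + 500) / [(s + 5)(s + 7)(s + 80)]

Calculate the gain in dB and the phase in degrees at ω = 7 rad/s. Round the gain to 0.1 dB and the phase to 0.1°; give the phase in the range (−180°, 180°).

At s = jω = j7:
zero (s+2): 2 + j7 → |·| = √(2²+7²) = √53 ≈ 7.2801, ∠ = arctan(7/2) ≈ 74.05°
zero (s+500): 500 + j7 → |·| = √(500²+7²) = √250049 ≈ 500.05, ∠ = arctan(7/500) ≈ 0.80°
pole (s+5): 5 + j7 → |·| = √(5²+7²) = √74 ≈ 8.6023, ∠ = arctan(7/5) ≈ 54.46°
pole (s+7): 7 + j7 → |·| = √(7²+7²) = √98 ≈ 9.8995, ∠ = arctan(7/7) ≈ 45.00°
pole (s+80): 80 + j7 → |·| = √(80²+7²) = √6449 ≈ 80.306, ∠ = arctan(7/80) ≈ 5.00°
|T| = 1000 · 3640.4 / 6838.7 ≈ 532.32
Gain = 20 log₁₀(532.32) ≈ 54.52 dB
∠T = 74.85° − 104.46° = -29.61°

54.5 dB, -29.6°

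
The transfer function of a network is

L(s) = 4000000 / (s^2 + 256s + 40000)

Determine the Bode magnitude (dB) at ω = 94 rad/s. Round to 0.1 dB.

40.1 dB

At s = jω = j94:
quadratic: (j94)² + 256·j94 + 40000 = 31164 + j24064 → |·| ≈ 39373, ∠ ≈ 37.67°
|L| = 4000000 / 39373 ≈ 101.59
Gain = 20 log₁₀(101.59) ≈ 40.14 dB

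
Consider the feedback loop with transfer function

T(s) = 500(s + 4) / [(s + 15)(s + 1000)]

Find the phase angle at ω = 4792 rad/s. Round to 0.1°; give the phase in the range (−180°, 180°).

At s = jω = j4792:
zero (s+4): 4 + j4792 → |·| = √(4²+4792²) = √22963280 ≈ 4792, ∠ = arctan(4792/4) ≈ 89.95°
pole (s+15): 15 + j4792 → |·| = √(15²+4792²) = √22963489 ≈ 4792, ∠ = arctan(4792/15) ≈ 89.82°
pole (s+1000): 1000 + j4792 → |·| = √(1000²+4792²) = √23963264 ≈ 4895.2, ∠ = arctan(4792/1000) ≈ 78.21°
∠T = 89.95° − 168.03° = -78.08°

-78.1°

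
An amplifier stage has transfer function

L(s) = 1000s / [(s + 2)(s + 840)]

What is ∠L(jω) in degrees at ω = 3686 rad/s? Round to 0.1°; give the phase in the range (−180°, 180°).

At s = jω = j3686:
zero at origin: s = j3686 → |·| = 3686, ∠ = 90.00°
pole (s+2): 2 + j3686 → |·| = √(2²+3686²) = √13586600 ≈ 3686, ∠ = arctan(3686/2) ≈ 89.97°
pole (s+840): 840 + j3686 → |·| = √(840²+3686²) = √14292196 ≈ 3780.5, ∠ = arctan(3686/840) ≈ 77.16°
∠L = 90.00° − 167.13° = -77.13°

-77.1°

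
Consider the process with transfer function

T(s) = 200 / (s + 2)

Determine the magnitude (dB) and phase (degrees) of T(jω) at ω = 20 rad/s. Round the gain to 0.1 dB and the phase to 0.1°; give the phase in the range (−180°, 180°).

Substitute s = j20:
Numerator: 200 = 200 + j0
Denominator: (j20) + 2 = 2 + j20
|N| = √(200² + 0²) ≈ 200, ∠N ≈ 0.00°
|D| = √(2² + 20²) ≈ 20.1, ∠D ≈ 84.29°
|T| = 200 / 20.1 ≈ 9.9502
Gain = 20 log₁₀(9.9502) ≈ 19.96 dB
∠T = 0.00° − 84.29° = -84.29°

20.0 dB, -84.3°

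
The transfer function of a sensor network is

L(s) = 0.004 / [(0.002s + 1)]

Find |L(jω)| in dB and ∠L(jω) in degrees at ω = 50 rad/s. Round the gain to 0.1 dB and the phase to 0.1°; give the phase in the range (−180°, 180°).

At ω = 50 rad/s:
pole (1 + j50·0.002) = 1 + j0.1 → |·| ≈ 1.005, ∠ ≈ 5.71°
|L| = 0.004 · 1 / (1.005) ≈ 0.0039801
Gain = 20 log₁₀(0.0039801) ≈ -48.00 dB
∠L = (0°) − (5.71°) = -5.71°

-48.0 dB, -5.7°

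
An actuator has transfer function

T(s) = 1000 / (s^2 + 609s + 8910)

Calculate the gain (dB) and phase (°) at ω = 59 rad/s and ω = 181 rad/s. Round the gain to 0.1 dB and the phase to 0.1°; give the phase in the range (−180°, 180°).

ω = 59: -31.2 dB, -81.4°; ω = 181: -41.0 dB, -102.2°

Substitute s = j59:
Numerator: 1000 = 1000 + j0
Denominator: (j59)^2 + 609(j59) + 8910 = 5429 + j35931
|N| = √(1000² + 0²) ≈ 1000, ∠N ≈ 0.00°
|D| = √(5429² + 35931²) ≈ 36339, ∠D ≈ 81.41°
|T| = 1000 / 36339 ≈ 0.027519
Gain = 20 log₁₀(0.027519) ≈ -31.21 dB
∠T = 0.00° − 81.41° = -81.41°

Substitute s = j181:
Numerator: 1000 = 1000 + j0
Denominator: (j181)^2 + 609(j181) + 8910 = -23851 + j110229
|N| = √(1000² + 0²) ≈ 1000, ∠N ≈ 0.00°
|D| = √(23851² + 110229²) ≈ 1.1278e+05, ∠D ≈ 102.21°
|T| = 1000 / 1.1278e+05 ≈ 0.0088668
Gain = 20 log₁₀(0.0088668) ≈ -41.04 dB
∠T = 0.00° − 102.21° = -102.21°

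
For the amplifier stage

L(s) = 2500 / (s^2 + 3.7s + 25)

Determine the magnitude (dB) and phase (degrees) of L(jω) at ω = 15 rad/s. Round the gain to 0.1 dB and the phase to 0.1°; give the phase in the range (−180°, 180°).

At s = jω = j15:
quadratic: (j15)² + 3.7·j15 + 25 = -200 + j55.5 → |·| ≈ 207.56, ∠ ≈ 164.49°
|L| = 2500 / 207.56 ≈ 12.045
Gain = 20 log₁₀(12.045) ≈ 21.62 dB
∠L = 0.00° − 164.49° = -164.49°

21.6 dB, -164.5°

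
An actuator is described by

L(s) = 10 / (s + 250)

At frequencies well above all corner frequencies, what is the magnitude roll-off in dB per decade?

-20 dB/decade

Each pole contributes −20 dB/decade at high frequency; each zero contributes +20 dB/decade.
Net: 0 zero(s) − 1 pole(s) → -20 dB/decade.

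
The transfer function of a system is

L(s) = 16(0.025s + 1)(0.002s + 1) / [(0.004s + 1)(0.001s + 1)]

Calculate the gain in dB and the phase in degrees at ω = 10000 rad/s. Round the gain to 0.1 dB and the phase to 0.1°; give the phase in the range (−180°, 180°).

At ω = 10000 rad/s:
zero (1 + j10000·0.025) = 1 + j250 → |·| ≈ 250, ∠ ≈ 89.77°
zero (1 + j10000·0.002) = 1 + j20 → |·| ≈ 20.025, ∠ ≈ 87.14°
pole (1 + j10000·0.004) = 1 + j40 → |·| ≈ 40.012, ∠ ≈ 88.57°
pole (1 + j10000·0.001) = 1 + j10 → |·| ≈ 10.05, ∠ ≈ 84.29°
|L| = 16 · 250 · 20.025 / (40.012 · 10.05) ≈ 199.19
Gain = 20 log₁₀(199.19) ≈ 45.99 dB
∠L = (89.77° + 87.14°) − (88.57° + 84.29°) = 4.05°

46.0 dB, 4.1°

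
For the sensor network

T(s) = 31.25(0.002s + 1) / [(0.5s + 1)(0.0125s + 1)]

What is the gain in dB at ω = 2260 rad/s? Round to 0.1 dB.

-46.9 dB

At ω = 2260 rad/s:
zero (1 + j2260·0.002) = 1 + j4.52 → |·| ≈ 4.6293, ∠ ≈ 77.52°
pole (1 + j2260·0.5) = 1 + j1130 → |·| ≈ 1130, ∠ ≈ 89.95°
pole (1 + j2260·0.0125) = 1 + j28.25 → |·| ≈ 28.268, ∠ ≈ 87.97°
|T| = 31.25 · 4.6293 / (1130 · 28.268) ≈ 0.0045289
Gain = 20 log₁₀(0.0045289) ≈ -46.88 dB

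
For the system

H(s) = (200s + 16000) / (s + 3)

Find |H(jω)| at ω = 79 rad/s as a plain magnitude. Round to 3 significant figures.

Substitute s = j79:
Numerator: 200(j79) + 16000 = 16000 + j15800
Denominator: (j79) + 3 = 3 + j79
|N| = √(16000² + 15800²) ≈ 22486, ∠N ≈ 44.64°
|D| = √(3² + 79²) ≈ 79.057, ∠D ≈ 87.83°
|H| = 22486 / 79.057 ≈ 284.43

284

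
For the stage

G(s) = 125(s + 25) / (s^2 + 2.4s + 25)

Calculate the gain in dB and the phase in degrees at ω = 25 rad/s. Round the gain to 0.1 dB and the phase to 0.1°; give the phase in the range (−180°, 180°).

17.3 dB, -129.3°

At s = jω = j25:
zero (s+25): 25 + j25 → |·| = √(25²+25²) = √1250 ≈ 35.355, ∠ = arctan(25/25) ≈ 45.00°
quadratic: (j25)² + 2.4·j25 + 25 = -600 + j60 → |·| ≈ 602.99, ∠ ≈ 174.29°
|G| = 125 · 35.355 / 602.99 ≈ 7.3291
Gain = 20 log₁₀(7.3291) ≈ 17.30 dB
∠G = 45.00° − 174.29° = -129.29°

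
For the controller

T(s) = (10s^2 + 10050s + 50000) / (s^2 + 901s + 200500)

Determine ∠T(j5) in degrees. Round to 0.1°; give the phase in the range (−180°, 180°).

44.0°

Substitute s = j5:
Numerator: 10(j5)^2 + 10050(j5) + 50000 = 49750 + j50250
Denominator: (j5)^2 + 901(j5) + 200500 = 200475 + j4505
|N| = √(49750² + 50250²) ≈ 70712, ∠N ≈ 45.29°
|D| = √(200475² + 4505²) ≈ 2.0053e+05, ∠D ≈ 1.29°
∠T = 45.29° − 1.29° = 44.00°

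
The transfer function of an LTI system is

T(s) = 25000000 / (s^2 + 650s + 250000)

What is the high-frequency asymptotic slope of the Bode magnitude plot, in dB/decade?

-40 dB/decade

Each pole contributes −20 dB/decade at high frequency; each zero contributes +20 dB/decade.
Net: 0 zero(s) − 2 pole(s) → -40 dB/decade.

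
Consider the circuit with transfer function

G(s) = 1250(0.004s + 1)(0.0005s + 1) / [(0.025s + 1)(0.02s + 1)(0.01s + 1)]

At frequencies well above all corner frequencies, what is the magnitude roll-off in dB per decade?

Each pole contributes −20 dB/decade at high frequency; each zero contributes +20 dB/decade.
Net: 2 zero(s) − 3 pole(s) → -20 dB/decade.

-20 dB/decade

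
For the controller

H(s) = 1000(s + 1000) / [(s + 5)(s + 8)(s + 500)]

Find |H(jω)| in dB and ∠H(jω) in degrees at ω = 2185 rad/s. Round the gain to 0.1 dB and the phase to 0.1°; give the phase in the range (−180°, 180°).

-73.0 dB, 168.6°

At s = jω = j2185:
zero (s+1000): 1000 + j2185 → |·| = √(1000²+2185²) = √5774225 ≈ 2403, ∠ = arctan(2185/1000) ≈ 65.41°
pole (s+5): 5 + j2185 → |·| = √(5²+2185²) = √4774250 ≈ 2185, ∠ = arctan(2185/5) ≈ 89.87°
pole (s+8): 8 + j2185 → |·| = √(8²+2185²) = √4774289 ≈ 2185, ∠ = arctan(2185/8) ≈ 89.79°
pole (s+500): 500 + j2185 → |·| = √(500²+2185²) = √5024225 ≈ 2241.5, ∠ = arctan(2185/500) ≈ 77.11°
|H| = 1000 · 2403 / 1.0701e+10 ≈ 0.00022456
Gain = 20 log₁₀(0.00022456) ≈ -72.97 dB
∠H = 65.41° − 256.77° = -191.36° ≡ 168.64° (principal value)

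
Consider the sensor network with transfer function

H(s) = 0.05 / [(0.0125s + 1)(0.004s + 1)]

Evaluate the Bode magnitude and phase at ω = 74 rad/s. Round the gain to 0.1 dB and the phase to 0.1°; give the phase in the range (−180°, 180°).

At ω = 74 rad/s:
pole (1 + j74·0.0125) = 1 + j0.925 → |·| ≈ 1.3622, ∠ ≈ 42.77°
pole (1 + j74·0.004) = 1 + j0.296 → |·| ≈ 1.0429, ∠ ≈ 16.49°
|H| = 0.05 · 1 / (1.3622 · 1.0429) ≈ 0.035195
Gain = 20 log₁₀(0.035195) ≈ -29.07 dB
∠H = (0°) − (42.77° + 16.49°) = -59.26°

-29.1 dB, -59.3°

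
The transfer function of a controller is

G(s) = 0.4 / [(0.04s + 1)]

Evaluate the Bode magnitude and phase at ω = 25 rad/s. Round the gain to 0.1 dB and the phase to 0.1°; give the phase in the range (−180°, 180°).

-11.0 dB, -45.0°

At ω = 25 rad/s:
pole (1 + j25·0.04) = 1 + j1 → |·| ≈ 1.4142, ∠ ≈ 45.00°
|G| = 0.4 · 1 / (1.4142) ≈ 0.28285
Gain = 20 log₁₀(0.28285) ≈ -10.97 dB
∠G = (0°) − (45.00°) = -45.00°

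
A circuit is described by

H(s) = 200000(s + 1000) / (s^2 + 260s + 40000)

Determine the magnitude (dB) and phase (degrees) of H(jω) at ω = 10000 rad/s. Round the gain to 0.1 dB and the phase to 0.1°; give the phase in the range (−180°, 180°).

26.1 dB, -94.2°

At s = jω = j10000:
zero (s+1000): 1000 + j10000 → |·| = √(1000²+10000²) = √101000000 ≈ 10050, ∠ = arctan(10000/1000) ≈ 84.29°
quadratic: (j10000)² + 260·j10000 + 40000 = -99960000 + j2600000 → |·| ≈ 9.9994e+07, ∠ ≈ 178.51°
|H| = 200000 · 10050 / 9.9994e+07 ≈ 20.101
Gain = 20 log₁₀(20.101) ≈ 26.06 dB
∠H = 84.29° − 178.51° = -94.22°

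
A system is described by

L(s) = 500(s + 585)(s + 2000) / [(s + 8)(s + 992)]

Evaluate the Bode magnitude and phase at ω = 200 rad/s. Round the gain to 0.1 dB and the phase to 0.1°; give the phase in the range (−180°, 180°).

69.7 dB, -74.5°

At s = jω = j200:
zero (s+585): 585 + j200 → |·| = √(585²+200²) = √382225 ≈ 618.24, ∠ = arctan(200/585) ≈ 18.87°
zero (s+2000): 2000 + j200 → |·| = √(2000²+200²) = √4040000 ≈ 2010, ∠ = arctan(200/2000) ≈ 5.71°
pole (s+8): 8 + j200 → |·| = √(8²+200²) = √40064 ≈ 200.16, ∠ = arctan(200/8) ≈ 87.71°
pole (s+992): 992 + j200 → |·| = √(992²+200²) = √1024064 ≈ 1012, ∠ = arctan(200/992) ≈ 11.40°
|L| = 500 · 1.2427e+06 / 2.0256e+05 ≈ 3067.5
Gain = 20 log₁₀(3067.5) ≈ 69.74 dB
∠L = 24.58° − 99.11° = -74.53°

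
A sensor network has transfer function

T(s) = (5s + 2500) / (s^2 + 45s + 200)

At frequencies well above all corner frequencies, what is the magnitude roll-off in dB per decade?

-20 dB/decade

Each pole contributes −20 dB/decade at high frequency; each zero contributes +20 dB/decade.
Net: 1 zero(s) − 2 pole(s) → -20 dB/decade.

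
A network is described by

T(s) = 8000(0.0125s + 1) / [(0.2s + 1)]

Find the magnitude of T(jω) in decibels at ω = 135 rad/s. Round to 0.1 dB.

55.3 dB

At ω = 135 rad/s:
zero (1 + j135·0.0125) = 1 + j1.6875 → |·| ≈ 1.9615, ∠ ≈ 59.35°
pole (1 + j135·0.2) = 1 + j27 → |·| ≈ 27.019, ∠ ≈ 87.88°
|T| = 8000 · 1.9615 / (27.019) ≈ 580.78
Gain = 20 log₁₀(580.78) ≈ 55.28 dB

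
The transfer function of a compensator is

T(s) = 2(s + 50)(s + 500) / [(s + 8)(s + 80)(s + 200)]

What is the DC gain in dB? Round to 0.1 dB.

T(0) = 2·50·500 / (8·80·200) ≈ 0.39062
20 log₁₀(0.39062) ≈ -8.16 dB

-8.2 dB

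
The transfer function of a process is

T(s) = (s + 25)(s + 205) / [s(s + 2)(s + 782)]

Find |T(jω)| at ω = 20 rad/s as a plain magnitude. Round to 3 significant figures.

At s = jω = j20:
zero (s+25): 25 + j20 → |·| = √(25²+20²) = √1025 ≈ 32.016, ∠ = arctan(20/25) ≈ 38.66°
zero (s+205): 205 + j20 → |·| = √(205²+20²) = √42425 ≈ 205.97, ∠ = arctan(20/205) ≈ 5.57°
pole (s+2): 2 + j20 → |·| = √(2²+20²) = √404 ≈ 20.1, ∠ = arctan(20/2) ≈ 84.29°
pole (s+782): 782 + j20 → |·| = √(782²+20²) = √611924 ≈ 782.26, ∠ = arctan(20/782) ≈ 1.47°
pole at origin: |s| = 20, ∠ = 90.00° (in denominator)
|T| = 1 · 6594.3 / 3.1447e+05 ≈ 0.02097

0.0210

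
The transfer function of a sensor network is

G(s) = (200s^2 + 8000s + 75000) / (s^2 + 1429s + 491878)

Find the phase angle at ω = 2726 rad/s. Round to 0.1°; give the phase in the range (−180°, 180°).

Substitute s = j2726:
Numerator: 200(j2726)^2 + 8000(j2726) + 75000 = -1486140200 + j21808000
Denominator: (j2726)^2 + 1429(j2726) + 491878 = -6939198 + j3895454
|N| = √(1486140200² + 21808000²) ≈ 1.4863e+09, ∠N ≈ 179.16°
|D| = √(6939198² + 3895454²) ≈ 7.9578e+06, ∠D ≈ 150.69°
∠G = 179.16° − 150.69° = 28.47°

28.5°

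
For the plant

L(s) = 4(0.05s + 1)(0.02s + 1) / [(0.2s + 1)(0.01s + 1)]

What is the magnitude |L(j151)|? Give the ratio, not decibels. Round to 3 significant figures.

1.77

At ω = 151 rad/s:
zero (1 + j151·0.05) = 1 + j7.55 → |·| ≈ 7.6159, ∠ ≈ 82.46°
zero (1 + j151·0.02) = 1 + j3.02 → |·| ≈ 3.1813, ∠ ≈ 71.68°
pole (1 + j151·0.2) = 1 + j30.2 → |·| ≈ 30.217, ∠ ≈ 88.10°
pole (1 + j151·0.01) = 1 + j1.51 → |·| ≈ 1.8111, ∠ ≈ 56.49°
|L| = 4 · 7.6159 · 3.1813 / (30.217 · 1.8111) ≈ 1.7709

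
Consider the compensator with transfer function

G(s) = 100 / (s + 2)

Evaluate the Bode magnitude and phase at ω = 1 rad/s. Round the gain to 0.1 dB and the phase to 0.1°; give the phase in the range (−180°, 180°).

33.0 dB, -26.6°

Substitute s = j1:
Numerator: 100 = 100 + j0
Denominator: (j1) + 2 = 2 + j1
|N| = √(100² + 0²) ≈ 100, ∠N ≈ 0.00°
|D| = √(2² + 1²) ≈ 2.2361, ∠D ≈ 26.57°
|G| = 100 / 2.2361 ≈ 44.721
Gain = 20 log₁₀(44.721) ≈ 33.01 dB
∠G = 0.00° − 26.57° = -26.57°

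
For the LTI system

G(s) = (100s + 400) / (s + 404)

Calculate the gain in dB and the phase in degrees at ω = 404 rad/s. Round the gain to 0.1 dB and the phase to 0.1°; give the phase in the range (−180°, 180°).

37.0 dB, 44.4°

Substitute s = j404:
Numerator: 100(j404) + 400 = 400 + j40400
Denominator: (j404) + 404 = 404 + j404
|N| = √(400² + 40400²) ≈ 40402, ∠N ≈ 89.43°
|D| = √(404² + 404²) ≈ 571.34, ∠D ≈ 45.00°
|G| = 40402 / 571.34 ≈ 70.714
Gain = 20 log₁₀(70.714) ≈ 36.99 dB
∠G = 89.43° − 45.00° = 44.43°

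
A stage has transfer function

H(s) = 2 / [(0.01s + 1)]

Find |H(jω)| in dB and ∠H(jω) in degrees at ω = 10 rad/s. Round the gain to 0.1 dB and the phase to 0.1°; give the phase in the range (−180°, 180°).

6.0 dB, -5.7°

At ω = 10 rad/s:
pole (1 + j10·0.01) = 1 + j0.1 → |·| ≈ 1.005, ∠ ≈ 5.71°
|H| = 2 · 1 / (1.005) ≈ 1.99
Gain = 20 log₁₀(1.99) ≈ 5.98 dB
∠H = (0°) − (5.71°) = -5.71°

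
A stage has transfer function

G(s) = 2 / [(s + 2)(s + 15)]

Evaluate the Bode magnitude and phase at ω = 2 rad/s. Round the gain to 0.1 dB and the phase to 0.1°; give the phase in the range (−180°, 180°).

-26.6 dB, -52.6°

At s = jω = j2:
pole (s+2): 2 + j2 → |·| = √(2²+2²) = √8 ≈ 2.8284, ∠ = arctan(2/2) ≈ 45.00°
pole (s+15): 15 + j2 → |·| = √(15²+2²) = √229 ≈ 15.133, ∠ = arctan(2/15) ≈ 7.59°
|G| = 2 / 42.802 ≈ 0.046727
Gain = 20 log₁₀(0.046727) ≈ -26.61 dB
∠G = 0.00° − 52.59° = -52.59°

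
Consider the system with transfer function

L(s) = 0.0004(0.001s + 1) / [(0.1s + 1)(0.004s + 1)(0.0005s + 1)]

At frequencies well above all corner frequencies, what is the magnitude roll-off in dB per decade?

-40 dB/decade

Each pole contributes −20 dB/decade at high frequency; each zero contributes +20 dB/decade.
Net: 1 zero(s) − 3 pole(s) → -40 dB/decade.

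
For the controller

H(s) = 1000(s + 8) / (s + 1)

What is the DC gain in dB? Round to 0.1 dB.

78.1 dB

H(0) = 1000·8 / (1) = 8000
20 log₁₀(8000) ≈ 78.06 dB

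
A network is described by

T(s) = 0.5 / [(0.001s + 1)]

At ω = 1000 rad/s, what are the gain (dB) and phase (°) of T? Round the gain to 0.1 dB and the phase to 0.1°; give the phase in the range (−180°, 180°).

At ω = 1000 rad/s:
pole (1 + j1000·0.001) = 1 + j1 → |·| ≈ 1.4142, ∠ ≈ 45.00°
|T| = 0.5 · 1 / (1.4142) ≈ 0.35356
Gain = 20 log₁₀(0.35356) ≈ -9.03 dB
∠T = (0°) − (45.00°) = -45.00°

-9.0 dB, -45.0°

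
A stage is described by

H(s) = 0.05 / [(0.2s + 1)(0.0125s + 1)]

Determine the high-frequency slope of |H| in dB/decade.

Each pole contributes −20 dB/decade at high frequency; each zero contributes +20 dB/decade.
Net: 0 zero(s) − 2 pole(s) → -40 dB/decade.

-40 dB/decade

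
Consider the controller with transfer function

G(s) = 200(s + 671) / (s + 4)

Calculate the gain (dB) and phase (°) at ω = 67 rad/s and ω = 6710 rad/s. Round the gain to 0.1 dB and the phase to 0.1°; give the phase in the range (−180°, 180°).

ω = 67: 66.1 dB, -80.9°; ω = 6710: 46.1 dB, -5.7°

At s = jω = j67:
zero (s+671): 671 + j67 → |·| = √(671²+67²) = √454730 ≈ 674.34, ∠ = arctan(67/671) ≈ 5.70°
pole (s+4): 4 + j67 → |·| = √(4²+67²) = √4505 ≈ 67.119, ∠ = arctan(67/4) ≈ 86.58°
|G| = 200 · 674.34 / 67.119 ≈ 2009.4
Gain = 20 log₁₀(2009.4) ≈ 66.06 dB
∠G = 5.70° − 86.58° = -80.88°

At s = jω = j6710:
zero (s+671): 671 + j6710 → |·| = √(671²+6710²) = √45474341 ≈ 6743.5, ∠ = arctan(6710/671) ≈ 84.29°
pole (s+4): 4 + j6710 → |·| = √(4²+6710²) = √45024116 ≈ 6710, ∠ = arctan(6710/4) ≈ 89.97°
|G| = 200 · 6743.5 / 6710 ≈ 201
Gain = 20 log₁₀(201) ≈ 46.06 dB
∠G = 84.29° − 89.97° = -5.68°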